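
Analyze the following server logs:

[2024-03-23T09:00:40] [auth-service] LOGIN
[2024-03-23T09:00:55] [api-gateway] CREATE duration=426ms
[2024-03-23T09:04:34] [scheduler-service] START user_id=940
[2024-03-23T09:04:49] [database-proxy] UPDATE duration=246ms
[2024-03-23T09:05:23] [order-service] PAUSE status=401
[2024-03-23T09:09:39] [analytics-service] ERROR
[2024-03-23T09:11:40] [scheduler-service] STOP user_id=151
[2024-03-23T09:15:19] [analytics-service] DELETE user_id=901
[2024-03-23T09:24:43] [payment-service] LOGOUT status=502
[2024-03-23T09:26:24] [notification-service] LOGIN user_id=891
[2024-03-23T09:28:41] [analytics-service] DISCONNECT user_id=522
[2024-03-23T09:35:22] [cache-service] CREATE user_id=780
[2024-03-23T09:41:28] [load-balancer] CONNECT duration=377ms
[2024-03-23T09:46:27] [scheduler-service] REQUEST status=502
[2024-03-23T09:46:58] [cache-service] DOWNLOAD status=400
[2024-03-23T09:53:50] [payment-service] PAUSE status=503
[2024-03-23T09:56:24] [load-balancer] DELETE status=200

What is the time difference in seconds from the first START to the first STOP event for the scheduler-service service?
426

To find the time between events:

1. Locate the first START event for scheduler-service: 2024-03-23T09:04:34
2. Locate the first STOP event for scheduler-service: 2024-03-23T09:11:40
3. Calculate the difference: 2024-03-23T09:11:40 - 2024-03-23T09:04:34 = 426 seconds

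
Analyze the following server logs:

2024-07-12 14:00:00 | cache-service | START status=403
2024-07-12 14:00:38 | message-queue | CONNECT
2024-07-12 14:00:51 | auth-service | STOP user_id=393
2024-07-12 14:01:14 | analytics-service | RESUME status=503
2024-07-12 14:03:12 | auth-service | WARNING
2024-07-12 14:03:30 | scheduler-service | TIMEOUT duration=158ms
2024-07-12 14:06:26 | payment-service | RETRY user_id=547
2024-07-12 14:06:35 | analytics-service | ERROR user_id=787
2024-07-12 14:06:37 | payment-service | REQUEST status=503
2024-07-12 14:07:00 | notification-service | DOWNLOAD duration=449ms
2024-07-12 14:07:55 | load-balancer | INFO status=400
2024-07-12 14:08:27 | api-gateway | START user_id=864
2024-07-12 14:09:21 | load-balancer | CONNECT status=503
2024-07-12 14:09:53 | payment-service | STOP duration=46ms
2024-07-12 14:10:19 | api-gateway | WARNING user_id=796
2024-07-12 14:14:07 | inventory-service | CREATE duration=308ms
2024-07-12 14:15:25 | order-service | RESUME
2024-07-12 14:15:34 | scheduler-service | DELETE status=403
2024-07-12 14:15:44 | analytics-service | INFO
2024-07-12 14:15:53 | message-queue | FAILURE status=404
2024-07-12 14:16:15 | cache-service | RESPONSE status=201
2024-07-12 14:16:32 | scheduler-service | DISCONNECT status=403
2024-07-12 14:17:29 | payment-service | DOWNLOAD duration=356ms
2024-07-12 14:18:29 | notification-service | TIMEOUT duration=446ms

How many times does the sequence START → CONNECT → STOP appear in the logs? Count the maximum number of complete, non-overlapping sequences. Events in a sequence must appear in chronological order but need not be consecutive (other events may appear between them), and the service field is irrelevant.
2

To count sequences:

1. Look for pattern: START → CONNECT → STOP
2. Greedily scan the log in chronological order, matching each sequence element in turn (ignoring service)
3. Each time the full pattern completes, increment the count and restart matching from the next event
4. Complete non-overlapping sequences found: 2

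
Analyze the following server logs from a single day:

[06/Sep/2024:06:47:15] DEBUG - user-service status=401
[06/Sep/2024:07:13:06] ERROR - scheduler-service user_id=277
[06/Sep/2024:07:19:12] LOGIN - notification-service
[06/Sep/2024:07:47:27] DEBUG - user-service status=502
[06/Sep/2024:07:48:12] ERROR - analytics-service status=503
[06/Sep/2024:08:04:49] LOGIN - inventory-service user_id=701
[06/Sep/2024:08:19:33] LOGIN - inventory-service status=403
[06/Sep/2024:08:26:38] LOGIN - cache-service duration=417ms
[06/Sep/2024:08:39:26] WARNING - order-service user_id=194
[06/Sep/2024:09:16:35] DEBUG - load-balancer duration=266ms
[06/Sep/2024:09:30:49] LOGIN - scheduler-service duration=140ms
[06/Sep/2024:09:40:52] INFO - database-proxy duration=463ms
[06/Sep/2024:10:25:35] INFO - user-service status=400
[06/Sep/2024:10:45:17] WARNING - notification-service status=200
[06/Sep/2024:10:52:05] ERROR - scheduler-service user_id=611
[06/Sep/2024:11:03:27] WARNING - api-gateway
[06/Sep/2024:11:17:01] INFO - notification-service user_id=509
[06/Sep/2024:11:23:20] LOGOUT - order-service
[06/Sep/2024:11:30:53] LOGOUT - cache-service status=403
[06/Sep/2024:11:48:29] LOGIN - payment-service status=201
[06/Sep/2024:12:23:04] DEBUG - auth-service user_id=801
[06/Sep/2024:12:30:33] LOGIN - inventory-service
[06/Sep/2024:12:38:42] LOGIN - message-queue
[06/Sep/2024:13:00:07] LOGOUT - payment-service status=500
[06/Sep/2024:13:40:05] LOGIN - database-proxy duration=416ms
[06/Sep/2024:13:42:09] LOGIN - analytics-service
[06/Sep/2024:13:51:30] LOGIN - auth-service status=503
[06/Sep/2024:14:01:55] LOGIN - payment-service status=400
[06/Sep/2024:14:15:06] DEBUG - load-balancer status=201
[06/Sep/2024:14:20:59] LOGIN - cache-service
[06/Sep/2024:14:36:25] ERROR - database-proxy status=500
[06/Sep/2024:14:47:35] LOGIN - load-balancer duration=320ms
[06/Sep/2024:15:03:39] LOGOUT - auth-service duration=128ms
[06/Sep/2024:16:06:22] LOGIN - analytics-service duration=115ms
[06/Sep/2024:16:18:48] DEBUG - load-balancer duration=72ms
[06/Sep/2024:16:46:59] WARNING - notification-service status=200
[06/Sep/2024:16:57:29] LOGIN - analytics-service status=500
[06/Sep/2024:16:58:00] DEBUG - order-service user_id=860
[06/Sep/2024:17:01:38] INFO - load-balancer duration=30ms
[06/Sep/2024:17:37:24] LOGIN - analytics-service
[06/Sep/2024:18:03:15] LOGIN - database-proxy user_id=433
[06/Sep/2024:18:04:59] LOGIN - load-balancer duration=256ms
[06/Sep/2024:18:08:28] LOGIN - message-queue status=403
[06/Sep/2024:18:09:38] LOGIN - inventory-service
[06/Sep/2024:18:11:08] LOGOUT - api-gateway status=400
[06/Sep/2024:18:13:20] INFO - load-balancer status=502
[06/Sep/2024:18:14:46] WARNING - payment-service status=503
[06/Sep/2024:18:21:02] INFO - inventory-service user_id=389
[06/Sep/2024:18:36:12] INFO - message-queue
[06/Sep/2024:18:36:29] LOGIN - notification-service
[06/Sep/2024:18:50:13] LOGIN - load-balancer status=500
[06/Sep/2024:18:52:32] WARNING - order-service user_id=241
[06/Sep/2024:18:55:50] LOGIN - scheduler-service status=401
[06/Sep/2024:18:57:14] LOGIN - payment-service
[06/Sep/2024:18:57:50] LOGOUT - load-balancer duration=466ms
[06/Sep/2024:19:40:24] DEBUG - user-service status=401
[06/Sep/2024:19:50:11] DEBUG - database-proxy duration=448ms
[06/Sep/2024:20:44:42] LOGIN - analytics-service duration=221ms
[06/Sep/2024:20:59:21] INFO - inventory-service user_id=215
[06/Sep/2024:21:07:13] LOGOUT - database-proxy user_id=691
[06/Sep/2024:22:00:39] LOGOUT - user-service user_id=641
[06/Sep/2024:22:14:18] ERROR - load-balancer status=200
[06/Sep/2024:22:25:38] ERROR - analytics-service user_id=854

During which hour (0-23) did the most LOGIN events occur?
18

To find the peak hour:

1. Group all LOGIN events by hour
2. Count events in each hour
3. Find hour with maximum count
4. Peak hour: 18 (with 8 events)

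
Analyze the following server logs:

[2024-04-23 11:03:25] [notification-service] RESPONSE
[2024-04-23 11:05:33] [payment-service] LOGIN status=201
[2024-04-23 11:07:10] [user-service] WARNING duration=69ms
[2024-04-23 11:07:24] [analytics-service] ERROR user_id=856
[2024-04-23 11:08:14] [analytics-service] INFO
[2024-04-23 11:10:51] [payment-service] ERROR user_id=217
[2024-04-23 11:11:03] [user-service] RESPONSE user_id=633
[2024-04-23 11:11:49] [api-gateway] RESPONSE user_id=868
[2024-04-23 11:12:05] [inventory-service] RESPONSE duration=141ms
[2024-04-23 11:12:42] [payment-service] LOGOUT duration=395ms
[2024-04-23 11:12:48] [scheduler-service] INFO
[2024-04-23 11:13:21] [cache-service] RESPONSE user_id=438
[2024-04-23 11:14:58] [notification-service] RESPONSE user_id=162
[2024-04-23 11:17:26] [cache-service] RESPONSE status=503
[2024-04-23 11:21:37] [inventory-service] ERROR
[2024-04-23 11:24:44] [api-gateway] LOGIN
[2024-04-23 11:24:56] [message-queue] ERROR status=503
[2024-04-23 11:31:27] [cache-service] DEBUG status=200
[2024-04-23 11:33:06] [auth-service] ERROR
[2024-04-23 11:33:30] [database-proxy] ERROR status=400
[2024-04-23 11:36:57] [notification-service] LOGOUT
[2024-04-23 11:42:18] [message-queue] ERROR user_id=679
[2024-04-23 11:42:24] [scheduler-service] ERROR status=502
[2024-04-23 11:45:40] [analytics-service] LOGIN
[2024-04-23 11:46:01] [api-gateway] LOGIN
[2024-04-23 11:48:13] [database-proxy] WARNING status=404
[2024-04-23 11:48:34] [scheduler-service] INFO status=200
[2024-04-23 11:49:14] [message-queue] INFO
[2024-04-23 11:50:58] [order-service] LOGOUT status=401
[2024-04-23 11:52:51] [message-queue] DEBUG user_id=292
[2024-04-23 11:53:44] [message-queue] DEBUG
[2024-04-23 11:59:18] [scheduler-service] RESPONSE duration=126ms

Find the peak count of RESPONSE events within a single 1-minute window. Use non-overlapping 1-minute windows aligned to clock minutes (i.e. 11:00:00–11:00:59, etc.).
2

To find the burst window:

1. Divide the log period into non-overlapping 1-minute windows starting at 11:00
2. Count RESPONSE events in each window
3. Find the window with maximum count
4. Maximum events in a window: 2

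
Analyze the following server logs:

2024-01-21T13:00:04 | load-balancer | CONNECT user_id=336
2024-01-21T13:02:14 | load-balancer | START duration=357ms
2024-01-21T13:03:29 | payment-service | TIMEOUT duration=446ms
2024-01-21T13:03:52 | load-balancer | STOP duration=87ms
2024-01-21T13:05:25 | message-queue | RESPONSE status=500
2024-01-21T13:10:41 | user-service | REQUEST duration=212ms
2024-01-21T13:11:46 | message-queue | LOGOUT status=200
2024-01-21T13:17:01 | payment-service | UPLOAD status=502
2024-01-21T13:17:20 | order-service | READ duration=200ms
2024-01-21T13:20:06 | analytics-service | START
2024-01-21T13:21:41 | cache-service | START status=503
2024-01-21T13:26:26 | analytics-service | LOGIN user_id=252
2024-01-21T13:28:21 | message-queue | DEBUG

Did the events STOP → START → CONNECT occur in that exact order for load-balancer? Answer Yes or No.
No

To verify sequence order:

1. Find all events in sequence STOP → START → CONNECT for load-balancer
2. Extract their timestamps
3. Check if timestamps are in ascending order
4. Result: No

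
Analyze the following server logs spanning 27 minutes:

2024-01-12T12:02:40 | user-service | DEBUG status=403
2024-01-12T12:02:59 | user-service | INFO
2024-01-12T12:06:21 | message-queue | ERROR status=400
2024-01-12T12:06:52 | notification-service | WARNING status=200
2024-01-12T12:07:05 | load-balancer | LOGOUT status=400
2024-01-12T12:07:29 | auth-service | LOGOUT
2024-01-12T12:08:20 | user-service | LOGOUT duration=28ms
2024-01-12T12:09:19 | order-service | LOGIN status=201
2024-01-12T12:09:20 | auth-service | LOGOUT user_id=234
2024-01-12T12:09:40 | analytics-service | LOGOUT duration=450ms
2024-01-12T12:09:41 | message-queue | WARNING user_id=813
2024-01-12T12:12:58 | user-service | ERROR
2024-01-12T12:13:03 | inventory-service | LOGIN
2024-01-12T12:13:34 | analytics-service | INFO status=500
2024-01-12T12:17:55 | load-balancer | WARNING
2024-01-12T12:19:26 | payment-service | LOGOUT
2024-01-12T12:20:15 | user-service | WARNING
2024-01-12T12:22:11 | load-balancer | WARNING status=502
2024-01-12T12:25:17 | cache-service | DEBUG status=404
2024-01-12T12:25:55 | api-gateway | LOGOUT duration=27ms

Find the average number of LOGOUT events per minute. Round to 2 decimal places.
0.26

To calculate the rate:

1. Count total LOGOUT events: 7
2. Total time period: 27 minutes
3. Rate = 7 / 27 = 0.26 events per minute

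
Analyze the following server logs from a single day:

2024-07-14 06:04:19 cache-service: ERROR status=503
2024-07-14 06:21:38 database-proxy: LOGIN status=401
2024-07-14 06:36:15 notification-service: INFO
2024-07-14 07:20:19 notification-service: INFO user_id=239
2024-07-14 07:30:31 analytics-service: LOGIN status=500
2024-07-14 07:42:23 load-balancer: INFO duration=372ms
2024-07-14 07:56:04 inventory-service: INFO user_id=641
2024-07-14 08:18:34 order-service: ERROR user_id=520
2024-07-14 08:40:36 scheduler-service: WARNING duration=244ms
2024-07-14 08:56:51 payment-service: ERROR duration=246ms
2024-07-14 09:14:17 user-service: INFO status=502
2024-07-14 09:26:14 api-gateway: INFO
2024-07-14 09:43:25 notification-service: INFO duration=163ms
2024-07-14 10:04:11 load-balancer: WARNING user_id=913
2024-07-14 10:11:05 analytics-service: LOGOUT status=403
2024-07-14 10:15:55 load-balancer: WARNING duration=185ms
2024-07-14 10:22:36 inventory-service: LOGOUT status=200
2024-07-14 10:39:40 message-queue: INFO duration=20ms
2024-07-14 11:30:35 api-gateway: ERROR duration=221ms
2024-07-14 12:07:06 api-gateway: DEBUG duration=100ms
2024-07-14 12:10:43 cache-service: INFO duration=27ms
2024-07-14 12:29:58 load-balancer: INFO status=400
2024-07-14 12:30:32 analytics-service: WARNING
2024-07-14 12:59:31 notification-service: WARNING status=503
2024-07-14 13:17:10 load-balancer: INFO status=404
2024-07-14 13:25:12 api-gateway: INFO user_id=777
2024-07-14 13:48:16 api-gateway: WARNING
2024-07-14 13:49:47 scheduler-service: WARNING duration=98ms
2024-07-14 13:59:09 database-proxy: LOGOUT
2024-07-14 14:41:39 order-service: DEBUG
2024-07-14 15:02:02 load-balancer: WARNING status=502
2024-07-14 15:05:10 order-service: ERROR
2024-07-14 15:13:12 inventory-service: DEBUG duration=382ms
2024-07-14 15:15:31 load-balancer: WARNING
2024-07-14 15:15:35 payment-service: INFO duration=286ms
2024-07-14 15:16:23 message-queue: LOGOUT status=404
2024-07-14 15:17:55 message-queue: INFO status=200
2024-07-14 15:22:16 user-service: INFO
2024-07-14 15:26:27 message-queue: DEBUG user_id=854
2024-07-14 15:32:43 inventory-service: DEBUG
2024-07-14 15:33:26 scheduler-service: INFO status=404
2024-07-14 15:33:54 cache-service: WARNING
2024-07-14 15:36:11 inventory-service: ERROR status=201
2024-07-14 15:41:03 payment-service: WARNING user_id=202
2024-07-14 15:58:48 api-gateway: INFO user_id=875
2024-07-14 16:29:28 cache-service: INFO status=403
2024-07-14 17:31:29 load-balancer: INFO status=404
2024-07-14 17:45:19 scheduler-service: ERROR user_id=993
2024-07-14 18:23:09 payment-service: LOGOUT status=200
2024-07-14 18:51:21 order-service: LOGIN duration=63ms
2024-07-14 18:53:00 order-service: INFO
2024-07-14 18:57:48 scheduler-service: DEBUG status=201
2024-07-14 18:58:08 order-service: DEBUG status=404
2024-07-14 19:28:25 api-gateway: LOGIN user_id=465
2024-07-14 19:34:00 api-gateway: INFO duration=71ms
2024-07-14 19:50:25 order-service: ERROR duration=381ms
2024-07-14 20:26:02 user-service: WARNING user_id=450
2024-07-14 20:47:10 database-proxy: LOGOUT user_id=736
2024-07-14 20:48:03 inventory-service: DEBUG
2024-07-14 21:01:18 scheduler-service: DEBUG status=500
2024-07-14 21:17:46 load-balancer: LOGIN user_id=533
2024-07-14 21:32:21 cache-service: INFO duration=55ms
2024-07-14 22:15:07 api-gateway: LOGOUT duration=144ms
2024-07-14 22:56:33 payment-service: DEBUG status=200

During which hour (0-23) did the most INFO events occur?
15

To find the peak hour:

1. Group all INFO events by hour
2. Count events in each hour
3. Find hour with maximum count
4. Peak hour: 15 (with 5 events)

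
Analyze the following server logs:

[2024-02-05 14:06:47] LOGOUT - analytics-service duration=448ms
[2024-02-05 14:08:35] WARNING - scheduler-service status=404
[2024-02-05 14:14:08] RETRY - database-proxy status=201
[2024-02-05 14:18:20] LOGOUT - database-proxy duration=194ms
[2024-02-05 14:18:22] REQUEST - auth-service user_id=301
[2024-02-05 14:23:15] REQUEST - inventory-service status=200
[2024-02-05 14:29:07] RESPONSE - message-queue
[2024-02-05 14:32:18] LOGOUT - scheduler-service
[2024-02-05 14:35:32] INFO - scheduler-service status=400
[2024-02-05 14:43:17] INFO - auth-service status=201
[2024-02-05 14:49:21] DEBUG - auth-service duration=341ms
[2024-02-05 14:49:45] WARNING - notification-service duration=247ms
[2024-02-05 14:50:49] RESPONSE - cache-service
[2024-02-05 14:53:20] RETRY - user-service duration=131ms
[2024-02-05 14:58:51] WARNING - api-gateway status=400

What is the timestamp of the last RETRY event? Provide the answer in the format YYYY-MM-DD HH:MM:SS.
2024-02-05 14:53:20

To find the last event:

1. Filter for all RETRY events
2. Sort by timestamp
3. Select the last one
4. Timestamp: 2024-02-05 14:53:20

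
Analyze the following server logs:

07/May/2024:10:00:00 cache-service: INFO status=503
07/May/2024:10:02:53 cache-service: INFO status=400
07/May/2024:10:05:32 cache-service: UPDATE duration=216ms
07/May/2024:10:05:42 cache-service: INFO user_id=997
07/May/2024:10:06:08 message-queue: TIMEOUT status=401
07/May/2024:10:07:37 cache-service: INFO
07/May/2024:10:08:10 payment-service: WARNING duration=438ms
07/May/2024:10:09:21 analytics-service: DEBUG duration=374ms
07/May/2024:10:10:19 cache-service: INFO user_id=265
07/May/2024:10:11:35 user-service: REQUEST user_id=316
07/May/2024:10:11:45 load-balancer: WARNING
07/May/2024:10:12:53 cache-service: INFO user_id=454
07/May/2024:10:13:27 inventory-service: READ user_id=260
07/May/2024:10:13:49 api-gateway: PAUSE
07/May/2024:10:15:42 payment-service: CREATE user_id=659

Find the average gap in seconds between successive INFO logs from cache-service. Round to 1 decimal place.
154.6

To calculate average interval:

1. Find all INFO events for cache-service in order
2. Calculate time gaps between consecutive events
3. Compute mean of gaps: 773 / 5 = 154.6 seconds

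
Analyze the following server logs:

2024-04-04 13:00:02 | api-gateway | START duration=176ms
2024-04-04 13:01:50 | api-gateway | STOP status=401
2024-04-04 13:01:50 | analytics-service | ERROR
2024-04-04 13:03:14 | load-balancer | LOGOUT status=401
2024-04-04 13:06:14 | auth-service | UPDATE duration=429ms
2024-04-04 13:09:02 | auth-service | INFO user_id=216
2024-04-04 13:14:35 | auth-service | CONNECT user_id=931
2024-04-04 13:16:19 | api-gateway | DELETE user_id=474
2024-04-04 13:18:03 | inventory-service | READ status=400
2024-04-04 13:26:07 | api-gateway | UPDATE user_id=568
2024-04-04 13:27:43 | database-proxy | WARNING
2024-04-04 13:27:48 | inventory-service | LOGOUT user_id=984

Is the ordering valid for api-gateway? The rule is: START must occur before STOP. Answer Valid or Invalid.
Valid

To validate ordering:

1. Required order: START → STOP
2. Rule: START must occur before STOP
3. Check actual order of events for api-gateway
4. Result: Valid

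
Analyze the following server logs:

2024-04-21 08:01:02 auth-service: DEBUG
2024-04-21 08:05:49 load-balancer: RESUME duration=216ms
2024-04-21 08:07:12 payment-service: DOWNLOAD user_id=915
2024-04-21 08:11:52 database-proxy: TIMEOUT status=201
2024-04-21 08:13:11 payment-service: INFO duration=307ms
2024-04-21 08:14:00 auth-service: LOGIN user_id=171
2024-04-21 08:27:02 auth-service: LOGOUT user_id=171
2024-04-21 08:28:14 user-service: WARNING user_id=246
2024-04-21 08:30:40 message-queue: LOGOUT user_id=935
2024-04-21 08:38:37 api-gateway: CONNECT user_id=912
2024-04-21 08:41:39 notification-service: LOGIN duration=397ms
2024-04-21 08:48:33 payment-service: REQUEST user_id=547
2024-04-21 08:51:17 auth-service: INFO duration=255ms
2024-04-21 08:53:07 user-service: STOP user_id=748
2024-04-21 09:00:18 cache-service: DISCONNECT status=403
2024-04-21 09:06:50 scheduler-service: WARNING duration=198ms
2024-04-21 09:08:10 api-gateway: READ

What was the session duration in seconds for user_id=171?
782

To calculate session duration:

1. Find LOGIN event for user_id=171: 2024-04-21 08:14:00
2. Find LOGOUT event for user_id=171: 2024-04-21 08:27:02
3. Session duration: 2024-04-21 08:27:02 - 2024-04-21 08:14:00 = 782 seconds (13 minutes)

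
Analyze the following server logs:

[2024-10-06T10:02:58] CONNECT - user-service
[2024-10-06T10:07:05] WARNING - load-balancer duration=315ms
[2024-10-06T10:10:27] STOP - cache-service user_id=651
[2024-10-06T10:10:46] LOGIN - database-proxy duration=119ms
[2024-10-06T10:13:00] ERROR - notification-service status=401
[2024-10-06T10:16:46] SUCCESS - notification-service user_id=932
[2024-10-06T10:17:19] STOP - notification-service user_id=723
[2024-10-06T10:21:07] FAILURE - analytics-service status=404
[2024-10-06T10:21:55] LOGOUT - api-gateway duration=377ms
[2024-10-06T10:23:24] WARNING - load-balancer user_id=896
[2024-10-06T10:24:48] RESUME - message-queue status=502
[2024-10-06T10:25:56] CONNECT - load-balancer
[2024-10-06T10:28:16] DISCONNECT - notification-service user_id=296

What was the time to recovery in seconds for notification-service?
226

To calculate recovery time:

1. Find ERROR event for notification-service: 2024-10-06T10:13:00
2. Find next SUCCESS event for notification-service: 2024-10-06T10:16:46
3. Recovery time: 2024-10-06T10:16:46 - 2024-10-06T10:13:00 = 226 seconds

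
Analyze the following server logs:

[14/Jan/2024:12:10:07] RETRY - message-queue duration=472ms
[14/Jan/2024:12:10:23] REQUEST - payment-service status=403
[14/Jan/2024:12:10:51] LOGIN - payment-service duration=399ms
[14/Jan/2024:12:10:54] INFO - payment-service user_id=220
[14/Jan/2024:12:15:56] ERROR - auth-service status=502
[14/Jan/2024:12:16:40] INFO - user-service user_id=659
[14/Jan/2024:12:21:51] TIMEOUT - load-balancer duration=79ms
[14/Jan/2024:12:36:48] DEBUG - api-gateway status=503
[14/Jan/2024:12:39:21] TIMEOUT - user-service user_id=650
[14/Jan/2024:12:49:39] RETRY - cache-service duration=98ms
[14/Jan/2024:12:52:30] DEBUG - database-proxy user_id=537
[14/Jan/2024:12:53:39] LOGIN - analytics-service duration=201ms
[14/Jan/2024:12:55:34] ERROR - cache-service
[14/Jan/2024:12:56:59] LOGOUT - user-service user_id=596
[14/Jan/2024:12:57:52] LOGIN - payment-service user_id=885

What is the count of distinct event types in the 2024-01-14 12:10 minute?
4

To count unique event types:

1. Filter events in the minute starting at 2024-01-14 12:10
2. Extract event types from matching entries
3. Count unique types: 4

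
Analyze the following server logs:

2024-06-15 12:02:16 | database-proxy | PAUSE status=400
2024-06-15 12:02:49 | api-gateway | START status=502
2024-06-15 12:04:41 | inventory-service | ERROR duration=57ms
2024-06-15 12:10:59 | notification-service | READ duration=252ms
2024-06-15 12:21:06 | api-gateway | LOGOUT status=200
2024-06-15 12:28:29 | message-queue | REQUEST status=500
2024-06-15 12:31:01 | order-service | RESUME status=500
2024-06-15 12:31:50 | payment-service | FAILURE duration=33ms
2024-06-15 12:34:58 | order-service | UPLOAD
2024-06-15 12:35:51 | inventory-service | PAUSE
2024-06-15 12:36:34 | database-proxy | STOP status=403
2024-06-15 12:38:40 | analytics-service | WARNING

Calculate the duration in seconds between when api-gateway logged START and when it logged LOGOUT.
1097

To find the time between events:

1. Locate the first START event for api-gateway: 2024-06-15 12:02:49
2. Locate the first LOGOUT event for api-gateway: 2024-06-15 12:21:06
3. Calculate the difference: 2024-06-15 12:21:06 - 2024-06-15 12:02:49 = 1097 seconds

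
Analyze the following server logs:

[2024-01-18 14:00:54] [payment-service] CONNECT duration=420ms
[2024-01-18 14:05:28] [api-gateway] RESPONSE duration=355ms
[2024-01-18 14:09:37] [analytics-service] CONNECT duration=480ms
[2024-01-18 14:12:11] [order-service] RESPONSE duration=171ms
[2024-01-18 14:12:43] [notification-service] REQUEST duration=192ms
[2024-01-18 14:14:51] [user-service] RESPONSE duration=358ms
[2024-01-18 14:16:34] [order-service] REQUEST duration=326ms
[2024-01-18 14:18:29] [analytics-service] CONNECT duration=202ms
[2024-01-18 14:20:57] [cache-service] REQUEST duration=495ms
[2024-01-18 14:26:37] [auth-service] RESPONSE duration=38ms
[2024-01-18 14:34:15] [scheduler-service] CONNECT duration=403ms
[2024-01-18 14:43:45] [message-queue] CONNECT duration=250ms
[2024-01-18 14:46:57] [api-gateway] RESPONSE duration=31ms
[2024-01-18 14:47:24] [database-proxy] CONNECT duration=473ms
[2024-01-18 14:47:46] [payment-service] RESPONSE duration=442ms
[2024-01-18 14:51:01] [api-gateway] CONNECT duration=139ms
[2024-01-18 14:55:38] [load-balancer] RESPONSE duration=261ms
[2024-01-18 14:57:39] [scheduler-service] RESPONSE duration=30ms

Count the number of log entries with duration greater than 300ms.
9

To count timeouts:

1. Threshold: 300ms
2. Extract duration from each log entry
3. Count entries where duration > 300
4. Timeout count: 9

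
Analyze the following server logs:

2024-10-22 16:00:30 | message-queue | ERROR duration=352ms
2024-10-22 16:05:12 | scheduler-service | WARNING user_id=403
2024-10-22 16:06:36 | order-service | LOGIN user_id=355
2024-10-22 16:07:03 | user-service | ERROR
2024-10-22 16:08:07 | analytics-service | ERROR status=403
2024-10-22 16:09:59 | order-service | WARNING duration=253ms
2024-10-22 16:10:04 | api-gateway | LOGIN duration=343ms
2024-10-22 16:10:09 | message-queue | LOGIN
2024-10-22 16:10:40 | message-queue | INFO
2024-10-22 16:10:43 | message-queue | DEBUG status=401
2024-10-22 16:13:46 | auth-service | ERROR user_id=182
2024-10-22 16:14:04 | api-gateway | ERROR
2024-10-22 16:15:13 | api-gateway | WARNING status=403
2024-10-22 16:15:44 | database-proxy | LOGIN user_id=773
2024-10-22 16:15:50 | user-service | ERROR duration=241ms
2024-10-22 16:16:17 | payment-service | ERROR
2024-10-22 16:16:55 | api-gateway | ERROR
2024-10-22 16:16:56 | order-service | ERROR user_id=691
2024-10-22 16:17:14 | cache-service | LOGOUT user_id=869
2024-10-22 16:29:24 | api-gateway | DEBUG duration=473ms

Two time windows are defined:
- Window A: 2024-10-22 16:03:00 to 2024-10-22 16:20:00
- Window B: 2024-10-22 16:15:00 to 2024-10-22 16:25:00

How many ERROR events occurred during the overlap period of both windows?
4

To find overlap events:

1. Window A: 2024-10-22 16:03:00 to 2024-10-22 16:20:00
2. Window B: 2024-10-22 16:15:00 to 2024-10-22 16:25:00
3. Overlap period: 2024-10-22 16:15:00 to 2024-10-22 16:20:00
4. Count ERROR events in overlap: 4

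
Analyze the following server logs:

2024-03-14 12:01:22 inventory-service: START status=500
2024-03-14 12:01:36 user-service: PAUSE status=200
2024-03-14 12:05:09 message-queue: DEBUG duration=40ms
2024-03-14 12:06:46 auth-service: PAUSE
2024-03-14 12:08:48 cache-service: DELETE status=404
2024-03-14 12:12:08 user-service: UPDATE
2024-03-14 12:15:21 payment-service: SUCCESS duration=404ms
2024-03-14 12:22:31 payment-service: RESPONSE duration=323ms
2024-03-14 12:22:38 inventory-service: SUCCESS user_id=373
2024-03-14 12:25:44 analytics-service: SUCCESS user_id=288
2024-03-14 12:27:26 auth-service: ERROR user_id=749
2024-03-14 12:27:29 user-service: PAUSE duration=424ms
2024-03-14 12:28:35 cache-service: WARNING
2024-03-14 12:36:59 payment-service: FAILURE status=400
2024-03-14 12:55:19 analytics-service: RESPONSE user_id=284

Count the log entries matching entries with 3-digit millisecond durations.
3

To find matching entries:

1. Pattern to match: entries with 3-digit millisecond durations
2. Scan each log entry for the pattern
3. Count matches: 3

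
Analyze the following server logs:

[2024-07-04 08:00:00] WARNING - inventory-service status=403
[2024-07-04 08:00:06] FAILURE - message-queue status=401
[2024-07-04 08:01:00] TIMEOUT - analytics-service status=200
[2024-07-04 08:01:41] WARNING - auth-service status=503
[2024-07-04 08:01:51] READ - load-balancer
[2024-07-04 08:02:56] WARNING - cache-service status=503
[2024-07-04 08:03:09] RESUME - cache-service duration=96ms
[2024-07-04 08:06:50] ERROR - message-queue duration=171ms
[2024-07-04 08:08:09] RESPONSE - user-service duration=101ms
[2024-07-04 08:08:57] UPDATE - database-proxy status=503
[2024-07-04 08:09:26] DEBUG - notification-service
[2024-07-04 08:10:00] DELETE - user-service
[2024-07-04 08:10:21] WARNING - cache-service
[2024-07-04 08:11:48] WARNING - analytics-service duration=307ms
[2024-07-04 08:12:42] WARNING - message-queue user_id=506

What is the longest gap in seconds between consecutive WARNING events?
445

To find the longest gap:

1. Extract all WARNING events in chronological order
2. Calculate time differences between consecutive events
3. Find the maximum difference
4. Longest gap: 445 seconds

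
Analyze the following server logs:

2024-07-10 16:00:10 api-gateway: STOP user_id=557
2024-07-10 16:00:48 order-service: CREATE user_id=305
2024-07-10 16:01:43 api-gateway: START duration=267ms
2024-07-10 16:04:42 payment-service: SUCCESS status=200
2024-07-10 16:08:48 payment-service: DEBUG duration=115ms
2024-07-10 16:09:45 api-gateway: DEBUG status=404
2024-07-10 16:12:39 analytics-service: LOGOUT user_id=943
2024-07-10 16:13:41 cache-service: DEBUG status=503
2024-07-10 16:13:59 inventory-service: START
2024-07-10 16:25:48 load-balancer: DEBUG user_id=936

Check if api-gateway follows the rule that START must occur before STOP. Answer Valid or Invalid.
Invalid

To validate ordering:

1. Required order: START → STOP
2. Rule: START must occur before STOP
3. Check actual order of events for api-gateway
4. Result: Invalid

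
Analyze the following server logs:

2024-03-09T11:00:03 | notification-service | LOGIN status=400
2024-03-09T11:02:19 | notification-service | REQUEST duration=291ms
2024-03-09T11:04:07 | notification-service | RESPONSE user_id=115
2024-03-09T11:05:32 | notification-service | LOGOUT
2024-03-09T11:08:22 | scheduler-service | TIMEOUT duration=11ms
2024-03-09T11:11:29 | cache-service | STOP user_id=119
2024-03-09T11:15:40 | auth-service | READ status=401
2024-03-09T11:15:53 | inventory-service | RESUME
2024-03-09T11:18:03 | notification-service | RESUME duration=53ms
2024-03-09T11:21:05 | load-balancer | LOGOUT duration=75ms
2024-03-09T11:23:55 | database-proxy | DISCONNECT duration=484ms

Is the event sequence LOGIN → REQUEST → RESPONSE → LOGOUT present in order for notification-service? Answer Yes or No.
Yes

To verify sequence order:

1. Find all events in sequence LOGIN → REQUEST → RESPONSE → LOGOUT for notification-service
2. Extract their timestamps
3. Check if timestamps are in ascending order
4. Result: Yes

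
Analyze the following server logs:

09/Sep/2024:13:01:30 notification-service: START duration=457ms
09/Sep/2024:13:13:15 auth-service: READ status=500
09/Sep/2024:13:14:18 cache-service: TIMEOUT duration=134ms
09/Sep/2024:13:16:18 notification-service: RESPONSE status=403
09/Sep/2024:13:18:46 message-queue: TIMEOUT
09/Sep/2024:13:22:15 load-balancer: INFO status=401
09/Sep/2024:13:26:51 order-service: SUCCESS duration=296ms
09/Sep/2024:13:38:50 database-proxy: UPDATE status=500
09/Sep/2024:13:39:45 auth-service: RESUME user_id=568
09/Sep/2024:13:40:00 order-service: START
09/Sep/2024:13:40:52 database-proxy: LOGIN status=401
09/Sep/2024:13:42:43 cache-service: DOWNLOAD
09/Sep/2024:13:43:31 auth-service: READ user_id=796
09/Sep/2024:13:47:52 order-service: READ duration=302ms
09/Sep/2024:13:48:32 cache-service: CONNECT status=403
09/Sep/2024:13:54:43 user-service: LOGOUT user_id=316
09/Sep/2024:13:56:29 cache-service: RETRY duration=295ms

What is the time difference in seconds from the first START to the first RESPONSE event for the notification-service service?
888

To find the time between events:

1. Locate the first START event for notification-service: 09/Sep/2024:13:01:30
2. Locate the first RESPONSE event for notification-service: 09/Sep/2024:13:16:18
3. Calculate the difference: 09/Sep/2024:13:16:18 - 09/Sep/2024:13:01:30 = 888 seconds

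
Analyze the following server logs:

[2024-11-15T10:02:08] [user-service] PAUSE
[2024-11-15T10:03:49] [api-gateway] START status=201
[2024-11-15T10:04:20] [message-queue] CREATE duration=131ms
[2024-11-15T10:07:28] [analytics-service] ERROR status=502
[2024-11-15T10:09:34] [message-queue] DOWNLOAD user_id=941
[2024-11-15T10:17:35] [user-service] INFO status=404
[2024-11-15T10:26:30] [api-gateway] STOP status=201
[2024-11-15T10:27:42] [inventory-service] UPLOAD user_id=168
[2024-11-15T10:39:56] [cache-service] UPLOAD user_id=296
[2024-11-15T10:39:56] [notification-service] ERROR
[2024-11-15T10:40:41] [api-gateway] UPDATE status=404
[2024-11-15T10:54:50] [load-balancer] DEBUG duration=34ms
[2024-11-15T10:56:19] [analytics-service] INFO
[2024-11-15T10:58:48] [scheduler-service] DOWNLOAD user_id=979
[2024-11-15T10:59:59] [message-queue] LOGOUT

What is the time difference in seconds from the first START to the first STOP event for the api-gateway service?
1361

To find the time between events:

1. Locate the first START event for api-gateway: 2024-11-15T10:03:49
2. Locate the first STOP event for api-gateway: 2024-11-15T10:26:30
3. Calculate the difference: 2024-11-15T10:26:30 - 2024-11-15T10:03:49 = 1361 seconds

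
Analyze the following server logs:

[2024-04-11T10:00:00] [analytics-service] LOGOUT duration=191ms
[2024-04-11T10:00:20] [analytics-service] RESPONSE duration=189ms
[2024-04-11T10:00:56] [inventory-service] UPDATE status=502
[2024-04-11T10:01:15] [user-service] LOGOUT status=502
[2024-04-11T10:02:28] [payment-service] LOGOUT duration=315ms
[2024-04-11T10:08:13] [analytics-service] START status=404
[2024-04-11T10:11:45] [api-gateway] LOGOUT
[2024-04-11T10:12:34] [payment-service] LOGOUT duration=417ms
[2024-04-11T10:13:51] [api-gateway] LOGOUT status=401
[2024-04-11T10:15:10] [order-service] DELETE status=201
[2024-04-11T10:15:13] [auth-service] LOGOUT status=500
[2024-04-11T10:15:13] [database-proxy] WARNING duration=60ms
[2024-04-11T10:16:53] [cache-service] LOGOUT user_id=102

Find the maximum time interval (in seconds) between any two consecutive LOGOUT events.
557

To find the longest gap:

1. Extract all LOGOUT events in chronological order
2. Calculate time differences between consecutive events
3. Find the maximum difference
4. Longest gap: 557 seconds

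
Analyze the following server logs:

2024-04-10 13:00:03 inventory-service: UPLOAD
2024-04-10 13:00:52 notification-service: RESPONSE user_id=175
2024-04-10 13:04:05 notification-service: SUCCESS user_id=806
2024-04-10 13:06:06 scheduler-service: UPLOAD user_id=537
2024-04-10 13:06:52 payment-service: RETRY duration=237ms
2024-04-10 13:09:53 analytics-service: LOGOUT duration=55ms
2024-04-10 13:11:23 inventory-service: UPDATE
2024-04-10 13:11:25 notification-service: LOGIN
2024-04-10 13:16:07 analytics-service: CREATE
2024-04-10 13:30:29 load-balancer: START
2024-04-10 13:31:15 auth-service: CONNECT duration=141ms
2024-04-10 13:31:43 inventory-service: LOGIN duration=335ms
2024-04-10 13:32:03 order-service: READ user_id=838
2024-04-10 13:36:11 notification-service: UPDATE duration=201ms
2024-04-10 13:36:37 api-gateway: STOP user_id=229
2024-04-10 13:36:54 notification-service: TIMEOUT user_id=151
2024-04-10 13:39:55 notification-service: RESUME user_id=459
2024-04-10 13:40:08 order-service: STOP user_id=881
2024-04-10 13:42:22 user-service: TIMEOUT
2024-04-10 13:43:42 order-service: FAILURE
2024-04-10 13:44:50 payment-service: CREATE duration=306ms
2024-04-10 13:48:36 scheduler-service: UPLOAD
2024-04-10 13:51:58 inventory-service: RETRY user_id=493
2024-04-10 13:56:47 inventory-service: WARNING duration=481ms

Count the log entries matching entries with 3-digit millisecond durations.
6

To find matching entries:

1. Pattern to match: entries with 3-digit millisecond durations
2. Scan each log entry for the pattern
3. Count matches: 6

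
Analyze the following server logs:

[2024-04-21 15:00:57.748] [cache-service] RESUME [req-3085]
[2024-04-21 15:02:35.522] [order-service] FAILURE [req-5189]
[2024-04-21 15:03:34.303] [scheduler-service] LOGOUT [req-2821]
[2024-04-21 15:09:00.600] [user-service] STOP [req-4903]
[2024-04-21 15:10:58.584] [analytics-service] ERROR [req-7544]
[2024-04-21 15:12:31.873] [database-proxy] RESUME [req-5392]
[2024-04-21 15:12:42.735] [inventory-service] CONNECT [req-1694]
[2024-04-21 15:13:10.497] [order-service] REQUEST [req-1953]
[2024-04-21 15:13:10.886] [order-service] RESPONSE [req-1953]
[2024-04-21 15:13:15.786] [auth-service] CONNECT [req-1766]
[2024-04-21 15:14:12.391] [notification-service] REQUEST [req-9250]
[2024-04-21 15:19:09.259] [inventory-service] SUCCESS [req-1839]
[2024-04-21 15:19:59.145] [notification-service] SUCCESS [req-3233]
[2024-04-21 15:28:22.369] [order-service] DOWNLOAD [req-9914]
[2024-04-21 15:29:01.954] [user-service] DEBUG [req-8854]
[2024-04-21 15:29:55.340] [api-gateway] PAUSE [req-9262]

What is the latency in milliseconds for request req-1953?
389

To calculate latency:

1. Find REQUEST with id req-1953: 2024-04-21 15:13:10.497
2. Find RESPONSE with id req-1953: 2024-04-21 15:13:10.886
3. Latency: 2024-04-21 15:13:10.886 - 2024-04-21 15:13:10.497 = 389ms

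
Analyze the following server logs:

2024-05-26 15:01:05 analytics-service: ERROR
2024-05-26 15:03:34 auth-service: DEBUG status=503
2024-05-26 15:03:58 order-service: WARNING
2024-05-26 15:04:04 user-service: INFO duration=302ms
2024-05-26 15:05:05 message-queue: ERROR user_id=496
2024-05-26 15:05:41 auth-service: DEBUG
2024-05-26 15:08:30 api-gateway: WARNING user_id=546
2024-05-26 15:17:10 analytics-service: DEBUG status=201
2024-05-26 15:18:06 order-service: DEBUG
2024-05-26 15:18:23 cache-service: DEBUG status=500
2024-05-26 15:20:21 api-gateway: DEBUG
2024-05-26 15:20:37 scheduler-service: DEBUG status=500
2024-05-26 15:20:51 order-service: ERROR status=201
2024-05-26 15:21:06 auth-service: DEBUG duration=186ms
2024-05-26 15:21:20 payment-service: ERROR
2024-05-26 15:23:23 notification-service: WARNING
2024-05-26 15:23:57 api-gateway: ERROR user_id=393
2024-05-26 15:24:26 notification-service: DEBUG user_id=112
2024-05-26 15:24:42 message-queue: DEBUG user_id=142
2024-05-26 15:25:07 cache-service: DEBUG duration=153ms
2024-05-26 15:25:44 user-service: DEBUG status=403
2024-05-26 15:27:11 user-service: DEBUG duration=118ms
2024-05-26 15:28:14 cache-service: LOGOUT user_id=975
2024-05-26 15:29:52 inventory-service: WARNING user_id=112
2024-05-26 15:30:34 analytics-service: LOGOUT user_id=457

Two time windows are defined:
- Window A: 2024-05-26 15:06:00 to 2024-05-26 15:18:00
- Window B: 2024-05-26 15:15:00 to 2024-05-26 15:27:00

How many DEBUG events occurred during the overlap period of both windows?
1

To find overlap events:

1. Window A: 2024-05-26 15:06:00 to 2024-05-26 15:18:00
2. Window B: 2024-05-26 15:15:00 to 2024-05-26 15:27:00
3. Overlap period: 2024-05-26 15:15:00 to 2024-05-26 15:18:00
4. Count DEBUG events in overlap: 1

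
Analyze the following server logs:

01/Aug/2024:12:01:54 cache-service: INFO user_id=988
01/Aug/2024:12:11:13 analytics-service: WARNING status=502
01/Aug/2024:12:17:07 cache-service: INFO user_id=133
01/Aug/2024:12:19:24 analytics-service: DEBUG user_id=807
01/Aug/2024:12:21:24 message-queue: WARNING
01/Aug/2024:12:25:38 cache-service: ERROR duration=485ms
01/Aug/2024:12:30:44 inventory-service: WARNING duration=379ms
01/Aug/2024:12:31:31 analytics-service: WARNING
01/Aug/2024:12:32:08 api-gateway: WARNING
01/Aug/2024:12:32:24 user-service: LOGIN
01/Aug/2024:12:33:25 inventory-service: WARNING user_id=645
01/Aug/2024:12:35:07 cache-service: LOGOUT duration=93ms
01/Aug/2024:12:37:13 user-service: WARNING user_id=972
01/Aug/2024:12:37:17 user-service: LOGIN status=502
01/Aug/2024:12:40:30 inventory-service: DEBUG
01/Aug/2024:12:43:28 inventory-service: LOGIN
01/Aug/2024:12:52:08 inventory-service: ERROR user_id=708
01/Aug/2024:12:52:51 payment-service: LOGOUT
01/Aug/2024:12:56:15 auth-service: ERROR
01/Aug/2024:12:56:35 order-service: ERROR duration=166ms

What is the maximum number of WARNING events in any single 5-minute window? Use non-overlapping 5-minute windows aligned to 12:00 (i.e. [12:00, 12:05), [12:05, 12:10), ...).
4

To find the burst window:

1. Divide the log period into non-overlapping 5-minute windows starting at 12:00
2. Count WARNING events in each window
3. Find the window with maximum count
4. Maximum events in a window: 4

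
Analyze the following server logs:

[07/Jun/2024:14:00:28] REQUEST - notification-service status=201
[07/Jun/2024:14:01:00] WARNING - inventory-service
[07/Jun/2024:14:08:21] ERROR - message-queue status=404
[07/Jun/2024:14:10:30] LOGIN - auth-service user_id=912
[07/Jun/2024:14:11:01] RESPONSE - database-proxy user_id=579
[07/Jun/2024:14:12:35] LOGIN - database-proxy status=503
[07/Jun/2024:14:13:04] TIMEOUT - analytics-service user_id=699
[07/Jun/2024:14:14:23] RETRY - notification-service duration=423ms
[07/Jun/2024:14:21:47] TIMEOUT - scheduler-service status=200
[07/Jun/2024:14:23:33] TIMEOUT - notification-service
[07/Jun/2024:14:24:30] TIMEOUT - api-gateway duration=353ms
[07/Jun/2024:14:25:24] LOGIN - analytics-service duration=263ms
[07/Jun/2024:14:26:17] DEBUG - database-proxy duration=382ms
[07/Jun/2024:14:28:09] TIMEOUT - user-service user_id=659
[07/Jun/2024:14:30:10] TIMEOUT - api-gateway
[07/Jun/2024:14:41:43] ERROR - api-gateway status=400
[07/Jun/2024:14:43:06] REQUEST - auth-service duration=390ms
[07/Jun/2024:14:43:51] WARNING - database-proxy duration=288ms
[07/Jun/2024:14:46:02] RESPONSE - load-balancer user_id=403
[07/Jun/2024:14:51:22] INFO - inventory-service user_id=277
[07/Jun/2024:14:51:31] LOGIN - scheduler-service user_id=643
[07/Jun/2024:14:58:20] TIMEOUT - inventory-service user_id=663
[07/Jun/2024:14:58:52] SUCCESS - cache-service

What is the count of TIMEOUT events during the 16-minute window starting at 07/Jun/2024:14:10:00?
4

To count events in the time window:

1. Window boundaries: 07/Jun/2024:14:10:00 to 07/Jun/2024:14:26:00
2. Filter for TIMEOUT events within this window
3. Count matching events: 4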